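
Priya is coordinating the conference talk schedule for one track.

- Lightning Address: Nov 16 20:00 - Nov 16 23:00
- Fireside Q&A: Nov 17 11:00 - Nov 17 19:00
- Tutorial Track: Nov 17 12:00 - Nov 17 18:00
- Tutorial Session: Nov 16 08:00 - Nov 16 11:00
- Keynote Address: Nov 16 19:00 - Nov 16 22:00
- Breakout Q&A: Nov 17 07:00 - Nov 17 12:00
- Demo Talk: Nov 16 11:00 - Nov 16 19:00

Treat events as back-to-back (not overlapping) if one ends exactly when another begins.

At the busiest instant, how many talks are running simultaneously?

Sweep the timeline, counting +1 at each start and −1 at each end (ends before starts at a tie):
Nov 16 08:00 start Tutorial Session → 1
Nov 16 11:00 end Tutorial Session → 0
Nov 16 11:00 start Demo Talk → 1
Nov 16 19:00 end Demo Talk → 0
Nov 16 19:00 start Keynote Address → 1
Nov 16 20:00 start Lightning Address → 2
Nov 16 22:00 end Keynote Address → 1
Nov 16 23:00 end Lightning Address → 0
Nov 17 07:00 start Breakout Q&A → 1
Nov 17 11:00 start Fireside Q&A → 2
Nov 17 12:00 end Breakout Q&A → 1
Nov 17 12:00 start Tutorial Track → 2
Nov 17 18:00 end Tutorial Track → 1
Nov 17 19:00 end Fireside Q&A → 0
Peak is 2, at Nov 16 20:00 (Keynote Address, Lightning Address).

2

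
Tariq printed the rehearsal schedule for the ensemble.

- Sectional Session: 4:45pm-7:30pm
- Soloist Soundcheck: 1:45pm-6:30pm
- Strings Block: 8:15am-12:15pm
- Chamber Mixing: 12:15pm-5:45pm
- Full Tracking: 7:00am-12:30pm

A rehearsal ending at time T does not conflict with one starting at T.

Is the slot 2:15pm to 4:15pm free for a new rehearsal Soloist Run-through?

Full Tracking: ends 12:30pm at or before Soloist Run-through starts 2:15pm → clear.
Strings Block: ends 12:15pm at or before Soloist Run-through starts 2:15pm → clear.
Chamber Mixing: starts 12:15pm before Soloist Run-through ends 4:15pm, and ends 5:45pm after Soloist Run-through starts 2:15pm → overlap.
Soloist Soundcheck: starts 1:45pm before Soloist Run-through ends 4:15pm, and ends 6:30pm after Soloist Run-through starts 2:15pm → overlap.
Sectional Session: starts 4:45pm at or after Soloist Run-through ends 4:15pm → clear.
Soloist Run-through overlaps Soloist Soundcheck, Chamber Mixing.

No — it overlaps Chamber Mixing, Soloist Soundcheck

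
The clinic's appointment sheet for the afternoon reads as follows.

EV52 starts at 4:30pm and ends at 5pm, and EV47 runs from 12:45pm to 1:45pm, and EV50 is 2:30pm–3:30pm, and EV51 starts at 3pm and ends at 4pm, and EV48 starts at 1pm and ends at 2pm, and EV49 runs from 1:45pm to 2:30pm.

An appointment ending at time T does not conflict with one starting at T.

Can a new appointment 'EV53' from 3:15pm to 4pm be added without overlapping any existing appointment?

EV47: ends 1:45pm at or before EV53 starts 3:15pm → clear.
EV48: ends 2pm at or before EV53 starts 3:15pm → clear.
EV49: ends 2:30pm at or before EV53 starts 3:15pm → clear.
EV50: starts 2:30pm before EV53 ends 4pm, and ends 3:30pm after EV53 starts 3:15pm → overlap.
EV51: starts 3pm before EV53 ends 4pm, and ends 4pm after EV53 starts 3:15pm → overlap.
EV52: starts 4:30pm at or after EV53 ends 4pm → clear.
EV53 overlaps EV50, EV51.

No — it overlaps EV50, EV51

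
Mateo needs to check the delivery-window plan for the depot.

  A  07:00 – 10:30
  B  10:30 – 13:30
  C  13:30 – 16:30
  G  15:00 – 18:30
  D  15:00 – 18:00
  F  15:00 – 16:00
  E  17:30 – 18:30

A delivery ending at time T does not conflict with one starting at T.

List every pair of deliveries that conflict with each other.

C & D, C & F, C & G, D & E, D & F, D & G, E & G, F & G

Sorted by start: A, B, C, D, F, G, E.
B starts exactly when A ends (back-to-back, no overlap), so nothing later overlaps A either.
C starts exactly when B ends (back-to-back, no overlap), so nothing later overlaps B either.
D starts before C ends → C and D overlap.
F starts before C ends → C and F overlap.
G starts before C ends → C and G overlap.
E starts after C ends.
F starts before D ends → D and F overlap.
G starts before D ends → D and G overlap.
E starts before D ends → D and E overlap.
G starts before F ends → F and G overlap.
E starts after F ends.
E starts before G ends → G and E overlap.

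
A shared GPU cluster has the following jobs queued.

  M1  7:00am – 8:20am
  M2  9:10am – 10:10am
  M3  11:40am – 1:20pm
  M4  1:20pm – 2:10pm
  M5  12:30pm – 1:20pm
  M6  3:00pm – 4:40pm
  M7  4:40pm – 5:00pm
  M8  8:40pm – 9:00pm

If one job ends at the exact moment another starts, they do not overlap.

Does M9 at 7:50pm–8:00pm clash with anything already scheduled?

No — it doesn't clash with anything

M1: ends 8:20am at or before M9 starts 7:50pm → clear.
M2: ends 10:10am at or before M9 starts 7:50pm → clear.
M3: ends 1:20pm at or before M9 starts 7:50pm → clear.
M5: ends 1:20pm at or before M9 starts 7:50pm → clear.
M4: ends 2:10pm at or before M9 starts 7:50pm → clear.
M6: ends 4:40pm at or before M9 starts 7:50pm → clear.
M7: ends 5:00pm at or before M9 starts 7:50pm → clear.
M8: starts 8:40pm at or after M9 ends 8:00pm → clear.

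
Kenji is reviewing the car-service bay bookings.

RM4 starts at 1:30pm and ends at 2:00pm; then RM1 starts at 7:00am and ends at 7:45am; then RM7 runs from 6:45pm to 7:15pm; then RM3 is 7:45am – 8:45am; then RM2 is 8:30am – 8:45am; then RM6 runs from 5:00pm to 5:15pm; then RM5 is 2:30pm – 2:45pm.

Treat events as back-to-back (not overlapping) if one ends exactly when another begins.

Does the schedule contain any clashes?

Check each pair: they overlap iff neither finishes before the other starts.
Sorted by start: RM1, RM3, RM2, RM4, RM5, RM6, RM7.
RM3 starts exactly when RM1 ends (back-to-back, no overlap) — done with RM1.
RM2 starts before RM3 ends → RM3 and RM2 overlap.
That's a conflict, so the schedule is not conflict-free.

Yes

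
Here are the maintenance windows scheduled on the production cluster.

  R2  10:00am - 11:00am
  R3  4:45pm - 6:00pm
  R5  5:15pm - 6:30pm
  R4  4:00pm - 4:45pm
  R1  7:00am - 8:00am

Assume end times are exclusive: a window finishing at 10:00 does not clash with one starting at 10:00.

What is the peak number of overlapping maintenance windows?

2

Sort all start/end points and keep a running count:
7:00am start R1 → 1
8:00am end R1 → 0
10:00am start R2 → 1
11:00am end R2 → 0
4:00pm start R4 → 1
4:45pm end R4 → 0
4:45pm start R3 → 1
5:15pm start R5 → 2
6:00pm end R3 → 1
6:30pm end R5 → 0
Peak is 2, at 5:15pm (R3, R5).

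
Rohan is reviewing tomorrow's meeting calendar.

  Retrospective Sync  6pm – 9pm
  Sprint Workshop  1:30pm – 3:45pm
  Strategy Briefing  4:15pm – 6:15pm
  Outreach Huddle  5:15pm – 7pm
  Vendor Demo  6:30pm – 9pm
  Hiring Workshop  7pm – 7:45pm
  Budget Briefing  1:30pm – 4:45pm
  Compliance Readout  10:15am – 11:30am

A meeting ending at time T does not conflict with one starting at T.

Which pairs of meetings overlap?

Budget Briefing & Sprint Workshop, Budget Briefing & Strategy Briefing, Hiring Workshop & Retrospective Sync, Hiring Workshop & Vendor Demo, Outreach Huddle & Retrospective Sync, Outreach Huddle & Strategy Briefing, Outreach Huddle & Vendor Demo, Retrospective Sync & Strategy Briefing, Retrospective Sync & Vendor Demo

Sorted by start: Compliance Readout, Budget Briefing, Sprint Workshop, Strategy Briefing, Outreach Huddle, Retrospective Sync, Vendor Demo, Hiring Workshop.
Budget Briefing starts after Compliance Readout ends, so nothing later overlaps Compliance Readout either.
Sprint Workshop starts before Budget Briefing ends → Budget Briefing and Sprint Workshop overlap.
Strategy Briefing starts before Budget Briefing ends → Budget Briefing and Strategy Briefing overlap.
Outreach Huddle starts after Budget Briefing ends, so nothing later overlaps Budget Briefing either.
Strategy Briefing starts after Sprint Workshop ends, so nothing later overlaps Sprint Workshop either.
Outreach Huddle starts before Strategy Briefing ends → Strategy Briefing and Outreach Huddle overlap.
Retrospective Sync starts before Strategy Briefing ends → Strategy Briefing and Retrospective Sync overlap.
Vendor Demo starts after Strategy Briefing ends, so nothing later overlaps Strategy Briefing either.
Retrospective Sync starts before Outreach Huddle ends → Outreach Huddle and Retrospective Sync overlap.
Vendor Demo starts before Outreach Huddle ends → Outreach Huddle and Vendor Demo overlap.
Hiring Workshop starts exactly when Outreach Huddle ends (back-to-back, no overlap).
Vendor Demo starts before Retrospective Sync ends → Retrospective Sync and Vendor Demo overlap.
Hiring Workshop starts before Retrospective Sync ends → Retrospective Sync and Hiring Workshop overlap.
Hiring Workshop starts before Vendor Demo ends → Vendor Demo and Hiring Workshop overlap.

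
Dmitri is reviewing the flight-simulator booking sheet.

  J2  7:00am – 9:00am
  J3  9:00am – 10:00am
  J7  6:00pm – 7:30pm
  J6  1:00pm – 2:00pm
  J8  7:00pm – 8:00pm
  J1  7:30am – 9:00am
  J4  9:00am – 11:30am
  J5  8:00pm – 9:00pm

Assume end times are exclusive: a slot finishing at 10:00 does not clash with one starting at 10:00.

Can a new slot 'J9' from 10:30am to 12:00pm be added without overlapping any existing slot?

J2: ends 9:00am at or before J9 starts 10:30am → clear.
J1: ends 9:00am at or before J9 starts 10:30am → clear.
J3: ends 10:00am at or before J9 starts 10:30am → clear.
J4: starts 9:00am before J9 ends 12:00pm, and ends 11:30am after J9 starts 10:30am → overlap.
J6: starts 1:00pm at or after J9 ends 12:00pm → clear.
J7: starts 6:00pm at or after J9 ends 12:00pm → clear.
J8: starts 7:00pm at or after J9 ends 12:00pm → clear.
J5: starts 8:00pm at or after J9 ends 12:00pm → clear.
J9 overlaps J4.

No — it overlaps J4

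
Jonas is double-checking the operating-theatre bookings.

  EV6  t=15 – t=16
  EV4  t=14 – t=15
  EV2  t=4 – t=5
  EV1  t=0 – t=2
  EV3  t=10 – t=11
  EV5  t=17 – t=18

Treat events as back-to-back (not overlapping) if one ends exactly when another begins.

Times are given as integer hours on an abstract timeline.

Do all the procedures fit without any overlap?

Yes

Sorted by start: EV1, EV2, EV3, EV4, EV6, EV5.
EV2 starts after EV1 ends — done with EV1.
EV3 starts after EV2 ends — done with EV2.
EV4 starts after EV3 ends — done with EV3.
EV6 starts exactly when EV4 ends (back-to-back, no overlap) — done with EV4.
EV5 starts after EV6 ends.
Every pair is clear; the schedule has no overlaps.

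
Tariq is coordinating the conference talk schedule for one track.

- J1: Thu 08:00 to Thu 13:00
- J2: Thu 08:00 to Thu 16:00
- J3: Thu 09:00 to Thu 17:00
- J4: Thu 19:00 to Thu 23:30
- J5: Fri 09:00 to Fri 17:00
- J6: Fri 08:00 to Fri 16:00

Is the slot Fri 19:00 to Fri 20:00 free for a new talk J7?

Yes — the slot is free

J1: ends Thu 13:00 at or before J7 starts Fri 19:00 → clear.
J2: ends Thu 16:00 at or before J7 starts Fri 19:00 → clear.
J3: ends Thu 17:00 at or before J7 starts Fri 19:00 → clear.
J4: ends Thu 23:30 at or before J7 starts Fri 19:00 → clear.
J6: ends Fri 16:00 at or before J7 starts Fri 19:00 → clear.
J5: ends Fri 17:00 at or before J7 starts Fri 19:00 → clear.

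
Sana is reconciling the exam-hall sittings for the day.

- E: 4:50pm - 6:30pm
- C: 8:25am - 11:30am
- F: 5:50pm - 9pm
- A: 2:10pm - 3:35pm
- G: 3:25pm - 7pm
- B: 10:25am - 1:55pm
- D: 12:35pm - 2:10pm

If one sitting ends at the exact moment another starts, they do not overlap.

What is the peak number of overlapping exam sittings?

3

Sweep the timeline, counting +1 at each start and −1 at each end (ends before starts at a tie):
8:25am start C → 1
10:25am start B → 2
11:30am end C → 1
12:35pm start D → 2
1:55pm end B → 1
2:10pm end D → 0
2:10pm start A → 1
3:25pm start G → 2
3:35pm end A → 1
4:50pm start E → 2
5:50pm start F → 3
6:30pm end E → 2
7pm end G → 1
9pm end F → 0
Peak is 3, at 5:50pm (E, F, G).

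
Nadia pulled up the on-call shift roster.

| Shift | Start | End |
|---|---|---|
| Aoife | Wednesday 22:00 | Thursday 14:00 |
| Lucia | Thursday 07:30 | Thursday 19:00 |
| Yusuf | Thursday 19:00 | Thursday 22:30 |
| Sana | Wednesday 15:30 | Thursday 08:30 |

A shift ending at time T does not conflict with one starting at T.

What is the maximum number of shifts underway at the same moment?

3

Sort all start/end points and keep a running count:
Wednesday 15:30 start Sana → 1
Wednesday 22:00 start Aoife → 2
Thursday 07:30 start Lucia → 3
Thursday 08:30 end Sana → 2
Thursday 14:00 end Aoife → 1
Thursday 19:00 end Lucia → 0
Thursday 19:00 start Yusuf → 1
Thursday 22:30 end Yusuf → 0
Peak is 3, at Thursday 07:30 (Aoife, Lucia, Sana).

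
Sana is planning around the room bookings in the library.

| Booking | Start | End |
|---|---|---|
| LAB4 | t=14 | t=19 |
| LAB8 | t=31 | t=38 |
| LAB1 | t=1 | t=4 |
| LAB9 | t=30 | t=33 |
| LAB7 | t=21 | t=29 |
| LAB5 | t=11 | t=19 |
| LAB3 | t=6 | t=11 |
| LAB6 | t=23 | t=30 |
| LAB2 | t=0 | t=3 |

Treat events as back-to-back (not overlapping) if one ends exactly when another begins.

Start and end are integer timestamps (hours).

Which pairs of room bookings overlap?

Two intervals overlap when each starts before the other ends.
Sorted by start: LAB2, LAB1, LAB3, LAB5, LAB4, LAB7, LAB6, LAB9, LAB8.
LAB1 starts before LAB2 ends → LAB2 and LAB1 overlap.
LAB3 starts after LAB2 ends — done with LAB2.
LAB3 starts after LAB1 ends — done with LAB1.
LAB5 starts exactly when LAB3 ends (back-to-back, no overlap) — done with LAB3.
LAB4 starts before LAB5 ends → LAB5 and LAB4 overlap.
LAB7 starts after LAB5 ends — done with LAB5.
LAB7 starts after LAB4 ends — done with LAB4.
LAB6 starts before LAB7 ends → LAB7 and LAB6 overlap.
LAB9 starts after LAB7 ends — done with LAB7.
LAB9 starts exactly when LAB6 ends (back-to-back, no overlap) — done with LAB6.
LAB8 starts before LAB9 ends → LAB9 and LAB8 overlap.

LAB1 & LAB2, LAB4 & LAB5, LAB6 & LAB7, LAB8 & LAB9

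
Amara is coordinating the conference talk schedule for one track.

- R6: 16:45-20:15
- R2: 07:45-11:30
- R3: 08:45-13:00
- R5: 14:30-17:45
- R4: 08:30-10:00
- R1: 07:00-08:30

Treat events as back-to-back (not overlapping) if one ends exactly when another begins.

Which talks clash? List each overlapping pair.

R1 & R2, R2 & R3, R2 & R4, R3 & R4, R5 & R6

Sorted by start: R1, R2, R4, R3, R5, R6.
R2 starts before R1 ends → R1 and R2 overlap.
R4 starts exactly when R1 ends (back-to-back, no overlap), so nothing later overlaps R1 either.
R4 starts before R2 ends → R2 and R4 overlap.
R3 starts before R2 ends → R2 and R3 overlap.
R5 starts after R2 ends, so nothing later overlaps R2 either.
R3 starts before R4 ends → R4 and R3 overlap.
R5 starts after R4 ends, so nothing later overlaps R4 either.
R5 starts after R3 ends, so nothing later overlaps R3 either.
R6 starts before R5 ends → R5 and R6 overlap.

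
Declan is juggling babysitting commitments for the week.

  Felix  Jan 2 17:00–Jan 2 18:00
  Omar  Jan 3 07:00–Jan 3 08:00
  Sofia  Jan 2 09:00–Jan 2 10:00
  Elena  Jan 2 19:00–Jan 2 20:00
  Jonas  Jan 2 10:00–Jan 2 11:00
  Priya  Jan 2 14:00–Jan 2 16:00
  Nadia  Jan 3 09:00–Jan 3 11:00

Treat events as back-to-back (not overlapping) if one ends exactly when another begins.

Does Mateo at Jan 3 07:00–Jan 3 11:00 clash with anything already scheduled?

Yes — it overlaps Nadia, Omar

Sofia: ends Jan 2 10:00 at or before Mateo starts Jan 3 07:00 → clear.
Jonas: ends Jan 2 11:00 at or before Mateo starts Jan 3 07:00 → clear.
Priya: ends Jan 2 16:00 at or before Mateo starts Jan 3 07:00 → clear.
Felix: ends Jan 2 18:00 at or before Mateo starts Jan 3 07:00 → clear.
Elena: ends Jan 2 20:00 at or before Mateo starts Jan 3 07:00 → clear.
Omar: starts Jan 3 07:00 before Mateo ends Jan 3 11:00, and ends Jan 3 08:00 after Mateo starts Jan 3 07:00 → overlap.
Nadia: starts Jan 3 09:00 before Mateo ends Jan 3 11:00, and ends Jan 3 11:00 after Mateo starts Jan 3 07:00 → overlap.
Mateo overlaps Omar, Nadia.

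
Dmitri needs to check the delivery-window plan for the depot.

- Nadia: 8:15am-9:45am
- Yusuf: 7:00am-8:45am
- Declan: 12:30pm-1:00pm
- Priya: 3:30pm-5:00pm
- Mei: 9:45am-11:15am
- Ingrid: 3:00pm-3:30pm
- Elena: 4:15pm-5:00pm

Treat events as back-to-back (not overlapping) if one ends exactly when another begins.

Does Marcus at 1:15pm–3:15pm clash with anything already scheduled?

Yes — it overlaps Ingrid

Yusuf: ends 8:45am at or before Marcus starts 1:15pm → clear.
Nadia: ends 9:45am at or before Marcus starts 1:15pm → clear.
Mei: ends 11:15am at or before Marcus starts 1:15pm → clear.
Declan: ends 1:00pm at or before Marcus starts 1:15pm → clear.
Ingrid: starts 3:00pm before Marcus ends 3:15pm, and ends 3:30pm after Marcus starts 1:15pm → overlap.
Priya: starts 3:30pm at or after Marcus ends 3:15pm → clear.
Elena: starts 4:15pm at or after Marcus ends 3:15pm → clear.
Marcus overlaps Ingrid.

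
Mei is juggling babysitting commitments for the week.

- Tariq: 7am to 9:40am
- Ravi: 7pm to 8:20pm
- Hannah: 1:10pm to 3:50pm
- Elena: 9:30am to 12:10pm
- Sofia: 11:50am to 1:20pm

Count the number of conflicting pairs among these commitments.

3

Sorted by start: Tariq, Elena, Sofia, Hannah, Ravi.
Elena starts before Tariq ends → Tariq and Elena overlap.
Sofia starts after Tariq ends — done with Tariq.
Sofia starts before Elena ends → Elena and Sofia overlap.
Hannah starts after Elena ends — done with Elena.
Hannah starts before Sofia ends → Sofia and Hannah overlap.
Ravi starts after Sofia ends.
Ravi starts after Hannah ends.
Overlapping pairs: Elena & Sofia, Elena & Tariq, Hannah & Sofia — 3 in total.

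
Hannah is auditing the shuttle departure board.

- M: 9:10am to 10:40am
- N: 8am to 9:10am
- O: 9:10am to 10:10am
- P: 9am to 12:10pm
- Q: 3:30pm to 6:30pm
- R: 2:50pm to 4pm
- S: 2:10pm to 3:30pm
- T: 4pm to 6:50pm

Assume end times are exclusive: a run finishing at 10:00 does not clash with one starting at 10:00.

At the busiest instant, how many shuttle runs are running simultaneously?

Sort all start/end points and keep a running count:
8am start N → 1
9am start P → 2
9:10am end N → 1
9:10am start M → 2
9:10am start O → 3
10:10am end O → 2
10:40am end M → 1
12:10pm end P → 0
2:10pm start S → 1
2:50pm start R → 2
3:30pm end S → 1
3:30pm start Q → 2
4pm end R → 1
4pm start T → 2
6:30pm end Q → 1
6:50pm end T → 0
Peak is 3, at 9:10am (M, O, P).

3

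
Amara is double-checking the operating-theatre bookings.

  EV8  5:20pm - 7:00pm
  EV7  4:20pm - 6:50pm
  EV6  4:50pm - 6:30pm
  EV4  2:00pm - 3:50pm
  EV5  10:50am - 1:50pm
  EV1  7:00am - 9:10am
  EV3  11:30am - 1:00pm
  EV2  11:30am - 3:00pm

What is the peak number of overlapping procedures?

Sort all start/end points and keep a running count:
7:00am start EV1 → 1
9:10am end EV1 → 0
10:50am start EV5 → 1
11:30am start EV2 → 2
11:30am start EV3 → 3
1:00pm end EV3 → 2
1:50pm end EV5 → 1
2:00pm start EV4 → 2
3:00pm end EV2 → 1
3:50pm end EV4 → 0
4:20pm start EV7 → 1
4:50pm start EV6 → 2
5:20pm start EV8 → 3
6:30pm end EV6 → 2
6:50pm end EV7 → 1
7:00pm end EV8 → 0
Peak is 3, at 11:30am (EV2, EV3, EV5).

3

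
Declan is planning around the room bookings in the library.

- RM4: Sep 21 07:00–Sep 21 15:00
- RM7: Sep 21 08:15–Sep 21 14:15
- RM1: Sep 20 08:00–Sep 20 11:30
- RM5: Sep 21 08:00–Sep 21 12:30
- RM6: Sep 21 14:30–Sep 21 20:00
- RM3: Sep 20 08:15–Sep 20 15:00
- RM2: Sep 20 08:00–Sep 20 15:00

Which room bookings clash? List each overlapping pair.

RM1 & RM2, RM1 & RM3, RM2 & RM3, RM4 & RM5, RM4 & RM6, RM4 & RM7, RM5 & RM7

Sorted by start: RM1, RM2, RM3, RM4, RM5, RM7, RM6.
RM2 starts before RM1 ends → RM1 and RM2 overlap.
RM3 starts before RM1 ends → RM1 and RM3 overlap.
RM4 starts after RM1 ends, so nothing later overlaps RM1 either.
RM3 starts before RM2 ends → RM2 and RM3 overlap.
RM4 starts after RM2 ends, so nothing later overlaps RM2 either.
RM4 starts after RM3 ends, so nothing later overlaps RM3 either.
RM5 starts before RM4 ends → RM4 and RM5 overlap.
RM7 starts before RM4 ends → RM4 and RM7 overlap.
RM6 starts before RM4 ends → RM4 and RM6 overlap.
RM7 starts before RM5 ends → RM5 and RM7 overlap.
RM6 starts after RM5 ends.
RM6 starts after RM7 ends.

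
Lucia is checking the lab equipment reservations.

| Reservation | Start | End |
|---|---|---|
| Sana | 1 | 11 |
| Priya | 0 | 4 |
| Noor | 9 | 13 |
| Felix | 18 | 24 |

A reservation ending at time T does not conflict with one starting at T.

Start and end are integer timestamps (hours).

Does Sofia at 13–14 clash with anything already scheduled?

No — it doesn't clash with anything

Priya: ends 4 at or before Sofia starts 13 → clear.
Sana: ends 11 at or before Sofia starts 13 → clear.
Noor: ends 13 at or before Sofia starts 13 → clear.
Felix: starts 18 at or after Sofia ends 14 → clear.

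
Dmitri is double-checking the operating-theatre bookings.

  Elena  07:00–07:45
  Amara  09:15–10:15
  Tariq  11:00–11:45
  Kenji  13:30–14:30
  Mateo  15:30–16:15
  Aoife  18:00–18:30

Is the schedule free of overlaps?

Yes

Sorted by start: Elena, Amara, Tariq, Kenji, Mateo, Aoife.
Amara starts after Elena ends; Elena is clear from here.
Tariq starts after Amara ends; Amara is clear from here.
Kenji starts after Tariq ends; Tariq is clear from here.
Mateo starts after Kenji ends; Kenji is clear from here.
Aoife starts after Mateo ends.
Every pair is clear; the schedule has no overlaps.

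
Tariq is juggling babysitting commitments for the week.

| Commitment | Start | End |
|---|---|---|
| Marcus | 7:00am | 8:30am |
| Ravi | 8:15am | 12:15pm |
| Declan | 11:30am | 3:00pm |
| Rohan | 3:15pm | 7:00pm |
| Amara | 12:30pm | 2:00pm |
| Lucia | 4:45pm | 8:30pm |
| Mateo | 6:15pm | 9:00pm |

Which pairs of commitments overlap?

Amara & Declan, Declan & Ravi, Lucia & Mateo, Lucia & Rohan, Marcus & Ravi, Mateo & Rohan

Sorted by start: Marcus, Ravi, Declan, Amara, Rohan, Lucia, Mateo.
Ravi starts before Marcus ends → Marcus and Ravi overlap.
Declan starts after Marcus ends; Marcus is clear from here.
Declan starts before Ravi ends → Ravi and Declan overlap.
Amara starts after Ravi ends; Ravi is clear from here.
Amara starts before Declan ends → Declan and Amara overlap.
Rohan starts after Declan ends; Declan is clear from here.
Rohan starts after Amara ends; Amara is clear from here.
Lucia starts before Rohan ends → Rohan and Lucia overlap.
Mateo starts before Rohan ends → Rohan and Mateo overlap.
Mateo starts before Lucia ends → Lucia and Mateo overlap.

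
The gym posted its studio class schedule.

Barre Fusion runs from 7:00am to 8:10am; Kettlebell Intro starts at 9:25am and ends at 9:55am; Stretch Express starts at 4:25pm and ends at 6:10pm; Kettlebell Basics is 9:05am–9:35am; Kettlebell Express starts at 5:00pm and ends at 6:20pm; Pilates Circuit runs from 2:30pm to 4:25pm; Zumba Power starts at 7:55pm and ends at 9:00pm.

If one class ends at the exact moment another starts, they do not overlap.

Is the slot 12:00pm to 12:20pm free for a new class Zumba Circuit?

Yes — the slot is free

Barre Fusion: ends 8:10am at or before Zumba Circuit starts 12:00pm → clear.
Kettlebell Basics: ends 9:35am at or before Zumba Circuit starts 12:00pm → clear.
Kettlebell Intro: ends 9:55am at or before Zumba Circuit starts 12:00pm → clear.
Pilates Circuit: starts 2:30pm at or after Zumba Circuit ends 12:20pm → clear.
Stretch Express: starts 4:25pm at or after Zumba Circuit ends 12:20pm → clear.
Kettlebell Express: starts 5:00pm at or after Zumba Circuit ends 12:20pm → clear.
Zumba Power: starts 7:55pm at or after Zumba Circuit ends 12:20pm → clear.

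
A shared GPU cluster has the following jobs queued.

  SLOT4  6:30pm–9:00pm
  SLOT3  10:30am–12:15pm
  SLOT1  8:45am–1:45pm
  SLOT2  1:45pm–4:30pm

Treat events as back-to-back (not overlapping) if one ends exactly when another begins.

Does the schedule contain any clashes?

Yes

Two intervals overlap when each starts before the other ends.
Sorted by start: SLOT1, SLOT3, SLOT2, SLOT4.
SLOT3 starts before SLOT1 ends → SLOT1 and SLOT3 overlap.
That's a conflict, so the schedule is not conflict-free.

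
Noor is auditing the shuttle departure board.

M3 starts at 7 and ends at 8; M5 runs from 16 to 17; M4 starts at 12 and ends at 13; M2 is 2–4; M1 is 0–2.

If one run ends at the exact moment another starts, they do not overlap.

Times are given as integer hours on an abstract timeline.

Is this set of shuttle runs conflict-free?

Yes

Sorted by start: M1, M2, M3, M4, M5.
M2 starts exactly when M1 ends (back-to-back, no overlap); M1 is clear from here.
M3 starts after M2 ends; M2 is clear from here.
M4 starts after M3 ends; M3 is clear from here.
M5 starts after M4 ends.
Every pair is clear; the schedule has no overlaps.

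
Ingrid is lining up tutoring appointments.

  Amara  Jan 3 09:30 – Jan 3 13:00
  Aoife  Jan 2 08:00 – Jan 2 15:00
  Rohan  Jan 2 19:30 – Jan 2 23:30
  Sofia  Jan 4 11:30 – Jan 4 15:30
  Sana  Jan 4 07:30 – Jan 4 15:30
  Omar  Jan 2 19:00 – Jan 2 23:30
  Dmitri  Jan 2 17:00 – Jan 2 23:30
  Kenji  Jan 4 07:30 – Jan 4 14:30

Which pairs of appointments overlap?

Check each pair: they overlap iff neither finishes before the other starts.
Sorted by start: Aoife, Dmitri, Omar, Rohan, Amara, Kenji, Sana, Sofia.
Dmitri starts after Aoife ends — done with Aoife.
Omar starts before Dmitri ends → Dmitri and Omar overlap.
Rohan starts before Dmitri ends → Dmitri and Rohan overlap.
Amara starts after Dmitri ends — done with Dmitri.
Rohan starts before Omar ends → Omar and Rohan overlap.
Amara starts after Omar ends — done with Omar.
Amara starts after Rohan ends — done with Rohan.
Kenji starts after Amara ends — done with Amara.
Sana starts before Kenji ends → Kenji and Sana overlap.
Sofia starts before Kenji ends → Kenji and Sofia overlap.
Sofia starts before Sana ends → Sana and Sofia overlap.

Dmitri & Omar, Dmitri & Rohan, Kenji & Sana, Kenji & Sofia, Omar & Rohan, Sana & Sofia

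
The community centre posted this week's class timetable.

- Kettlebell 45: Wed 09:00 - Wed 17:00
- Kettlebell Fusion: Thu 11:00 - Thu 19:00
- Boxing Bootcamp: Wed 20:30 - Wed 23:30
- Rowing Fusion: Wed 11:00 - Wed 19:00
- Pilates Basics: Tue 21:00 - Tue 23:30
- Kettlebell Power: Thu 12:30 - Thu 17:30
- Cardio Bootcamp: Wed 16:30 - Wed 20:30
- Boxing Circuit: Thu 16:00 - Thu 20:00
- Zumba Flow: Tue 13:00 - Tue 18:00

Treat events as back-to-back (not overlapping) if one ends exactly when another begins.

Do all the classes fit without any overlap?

No

Sorted by start: Zumba Flow, Pilates Basics, Kettlebell 45, Rowing Fusion, Cardio Bootcamp, Boxing Bootcamp, Kettlebell Fusion, Kettlebell Power, Boxing Circuit.
Pilates Basics starts after Zumba Flow ends; Zumba Flow is clear from here.
Kettlebell 45 starts after Pilates Basics ends; Pilates Basics is clear from here.
Rowing Fusion starts before Kettlebell 45 ends → Kettlebell 45 and Rowing Fusion overlap.
That's a conflict, so the schedule is not conflict-free.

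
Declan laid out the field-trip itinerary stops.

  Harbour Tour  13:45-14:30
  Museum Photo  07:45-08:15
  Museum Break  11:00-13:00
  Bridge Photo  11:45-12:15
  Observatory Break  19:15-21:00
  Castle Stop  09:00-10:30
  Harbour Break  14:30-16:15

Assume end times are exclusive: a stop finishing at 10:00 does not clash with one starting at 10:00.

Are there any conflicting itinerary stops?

Yes

Two intervals overlap when each starts before the other ends.
Sorted by start: Museum Photo, Castle Stop, Museum Break, Bridge Photo, Harbour Tour, Harbour Break, Observatory Break.
Castle Stop starts after Museum Photo ends — done with Museum Photo.
Museum Break starts after Castle Stop ends — done with Castle Stop.
Bridge Photo starts before Museum Break ends → Museum Break and Bridge Photo overlap.
That's a conflict, so the schedule is not conflict-free.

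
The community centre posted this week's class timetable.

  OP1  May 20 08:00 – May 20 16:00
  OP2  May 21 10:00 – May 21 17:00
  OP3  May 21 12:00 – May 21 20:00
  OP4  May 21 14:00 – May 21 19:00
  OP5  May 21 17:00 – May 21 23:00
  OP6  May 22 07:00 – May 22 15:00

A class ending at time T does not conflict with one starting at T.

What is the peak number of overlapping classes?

3

Sort all start/end points and keep a running count:
May 20 08:00 start OP1 → 1
May 20 16:00 end OP1 → 0
May 21 10:00 start OP2 → 1
May 21 12:00 start OP3 → 2
May 21 14:00 start OP4 → 3
May 21 17:00 end OP2 → 2
May 21 17:00 start OP5 → 3
May 21 19:00 end OP4 → 2
May 21 20:00 end OP3 → 1
May 21 23:00 end OP5 → 0
May 22 07:00 start OP6 → 1
May 22 15:00 end OP6 → 0
Peak is 3, at May 21 14:00 (OP2, OP3, OP4).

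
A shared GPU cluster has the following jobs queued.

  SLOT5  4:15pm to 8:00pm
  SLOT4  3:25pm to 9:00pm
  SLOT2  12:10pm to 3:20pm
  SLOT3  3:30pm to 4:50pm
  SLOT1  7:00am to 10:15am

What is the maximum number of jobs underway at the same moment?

Sweep the timeline, counting +1 at each start and −1 at each end (ends before starts at a tie):
7:00am start SLOT1 → 1
10:15am end SLOT1 → 0
12:10pm start SLOT2 → 1
3:20pm end SLOT2 → 0
3:25pm start SLOT4 → 1
3:30pm start SLOT3 → 2
4:15pm start SLOT5 → 3
4:50pm end SLOT3 → 2
8:00pm end SLOT5 → 1
9:00pm end SLOT4 → 0
Peak is 3, at 4:15pm (SLOT3, SLOT4, SLOT5).

3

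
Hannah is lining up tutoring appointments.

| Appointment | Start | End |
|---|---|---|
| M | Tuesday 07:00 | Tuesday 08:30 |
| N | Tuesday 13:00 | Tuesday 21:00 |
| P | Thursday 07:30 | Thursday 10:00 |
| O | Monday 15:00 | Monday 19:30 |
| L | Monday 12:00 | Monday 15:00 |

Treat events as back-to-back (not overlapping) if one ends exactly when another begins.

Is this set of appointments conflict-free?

Check each pair: they overlap iff neither finishes before the other starts.
Sorted by start: L, O, M, N, P.
O starts exactly when L ends (back-to-back, no overlap) — done with L.
M starts after O ends — done with O.
N starts after M ends — done with M.
P starts after N ends.
Every pair is clear; the schedule has no overlaps.

Yes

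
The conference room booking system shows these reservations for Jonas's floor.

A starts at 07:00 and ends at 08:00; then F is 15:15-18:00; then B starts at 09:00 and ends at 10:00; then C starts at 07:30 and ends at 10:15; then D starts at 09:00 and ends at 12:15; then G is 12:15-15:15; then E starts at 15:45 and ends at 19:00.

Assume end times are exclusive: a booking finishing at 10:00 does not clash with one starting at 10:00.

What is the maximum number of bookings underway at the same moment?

Sort all start/end points and keep a running count:
07:00 start A → 1
07:30 start C → 2
08:00 end A → 1
09:00 start B → 2
09:00 start D → 3
10:00 end B → 2
10:15 end C → 1
12:15 end D → 0
12:15 start G → 1
15:15 end G → 0
15:15 start F → 1
15:45 start E → 2
18:00 end F → 1
19:00 end E → 0
Peak is 3, at 09:00 (B, C, D).

3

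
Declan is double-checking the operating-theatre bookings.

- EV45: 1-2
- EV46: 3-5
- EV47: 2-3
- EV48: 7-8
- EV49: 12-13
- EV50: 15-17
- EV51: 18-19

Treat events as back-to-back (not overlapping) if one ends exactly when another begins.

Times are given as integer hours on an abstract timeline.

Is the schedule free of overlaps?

Yes

Sorted by start: EV45, EV47, EV46, EV48, EV49, EV50, EV51.
EV47 starts exactly when EV45 ends (back-to-back, no overlap); EV45 is clear from here.
EV46 starts exactly when EV47 ends (back-to-back, no overlap); EV47 is clear from here.
EV48 starts after EV46 ends; EV46 is clear from here.
EV49 starts after EV48 ends; EV48 is clear from here.
EV50 starts after EV49 ends; EV49 is clear from here.
EV51 starts after EV50 ends.
Every pair is clear; the schedule has no overlaps.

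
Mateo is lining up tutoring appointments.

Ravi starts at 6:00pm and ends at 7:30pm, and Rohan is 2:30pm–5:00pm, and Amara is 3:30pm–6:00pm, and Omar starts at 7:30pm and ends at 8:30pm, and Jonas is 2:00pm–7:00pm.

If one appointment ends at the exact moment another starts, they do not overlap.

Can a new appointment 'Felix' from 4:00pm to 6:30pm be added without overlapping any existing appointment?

Jonas: starts 2:00pm before Felix ends 6:30pm, and ends 7:00pm after Felix starts 4:00pm → overlap.
Rohan: starts 2:30pm before Felix ends 6:30pm, and ends 5:00pm after Felix starts 4:00pm → overlap.
Amara: starts 3:30pm before Felix ends 6:30pm, and ends 6:00pm after Felix starts 4:00pm → overlap.
Ravi: starts 6:00pm before Felix ends 6:30pm, and ends 7:30pm after Felix starts 4:00pm → overlap.
Omar: starts 7:30pm at or after Felix ends 6:30pm → clear.
Felix overlaps Ravi, Rohan, Amara, Jonas.

No — it overlaps Amara, Jonas, Ravi, Rohan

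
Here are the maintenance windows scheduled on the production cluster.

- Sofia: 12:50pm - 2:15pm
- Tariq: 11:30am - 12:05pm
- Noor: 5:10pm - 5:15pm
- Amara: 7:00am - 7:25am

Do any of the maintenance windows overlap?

Sorted by start: Amara, Tariq, Sofia, Noor.
Tariq starts after Amara ends, so nothing later overlaps Amara either.
Sofia starts after Tariq ends, so nothing later overlaps Tariq either.
Noor starts after Sofia ends.
Every pair is clear; the schedule has no overlaps.

No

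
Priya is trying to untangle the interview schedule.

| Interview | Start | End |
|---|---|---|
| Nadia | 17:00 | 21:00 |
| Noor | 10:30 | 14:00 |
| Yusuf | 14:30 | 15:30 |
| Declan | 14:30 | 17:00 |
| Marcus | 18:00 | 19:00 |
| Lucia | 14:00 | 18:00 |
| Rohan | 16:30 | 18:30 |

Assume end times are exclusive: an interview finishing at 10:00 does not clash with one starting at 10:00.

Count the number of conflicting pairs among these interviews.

9

Check each pair: they overlap iff neither finishes before the other starts.
Sorted by start: Noor, Lucia, Yusuf, Declan, Rohan, Nadia, Marcus.
Lucia starts exactly when Noor ends (back-to-back, no overlap), so nothing later overlaps Noor either.
Yusuf starts before Lucia ends → Lucia and Yusuf overlap.
Declan starts before Lucia ends → Lucia and Declan overlap.
Rohan starts before Lucia ends → Lucia and Rohan overlap.
Nadia starts before Lucia ends → Lucia and Nadia overlap.
Marcus starts exactly when Lucia ends (back-to-back, no overlap).
Declan starts before Yusuf ends → Yusuf and Declan overlap.
Rohan starts after Yusuf ends, so nothing later overlaps Yusuf either.
Rohan starts before Declan ends → Declan and Rohan overlap.
Nadia starts exactly when Declan ends (back-to-back, no overlap), so nothing later overlaps Declan either.
Nadia starts before Rohan ends → Rohan and Nadia overlap.
Marcus starts before Rohan ends → Rohan and Marcus overlap.
Marcus starts before Nadia ends → Nadia and Marcus overlap.
Overlapping pairs: Declan & Lucia, Declan & Rohan, Declan & Yusuf, Lucia & Nadia, Lucia & Rohan, Lucia & Yusuf, Marcus & Nadia, Marcus & Rohan, Nadia & Rohan — 9 in total.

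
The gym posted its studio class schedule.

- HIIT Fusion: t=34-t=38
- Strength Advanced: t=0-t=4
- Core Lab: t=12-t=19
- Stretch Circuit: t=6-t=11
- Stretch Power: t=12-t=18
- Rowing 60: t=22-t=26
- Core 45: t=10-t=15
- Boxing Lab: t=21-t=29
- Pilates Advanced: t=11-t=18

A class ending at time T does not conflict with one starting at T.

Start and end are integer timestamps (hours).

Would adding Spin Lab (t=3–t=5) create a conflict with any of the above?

Strength Advanced: starts t=0 before Spin Lab ends t=5, and ends t=4 after Spin Lab starts t=3 → overlap.
Stretch Circuit: starts t=6 at or after Spin Lab ends t=5 → clear.
Core 45: starts t=10 at or after Spin Lab ends t=5 → clear.
Pilates Advanced: starts t=11 at or after Spin Lab ends t=5 → clear.
Core Lab: starts t=12 at or after Spin Lab ends t=5 → clear.
Stretch Power: starts t=12 at or after Spin Lab ends t=5 → clear.
Boxing Lab: starts t=21 at or after Spin Lab ends t=5 → clear.
Rowing 60: starts t=22 at or after Spin Lab ends t=5 → clear.
HIIT Fusion: starts t=34 at or after Spin Lab ends t=5 → clear.
Spin Lab overlaps Strength Advanced.

Yes — it overlaps Strength Advanced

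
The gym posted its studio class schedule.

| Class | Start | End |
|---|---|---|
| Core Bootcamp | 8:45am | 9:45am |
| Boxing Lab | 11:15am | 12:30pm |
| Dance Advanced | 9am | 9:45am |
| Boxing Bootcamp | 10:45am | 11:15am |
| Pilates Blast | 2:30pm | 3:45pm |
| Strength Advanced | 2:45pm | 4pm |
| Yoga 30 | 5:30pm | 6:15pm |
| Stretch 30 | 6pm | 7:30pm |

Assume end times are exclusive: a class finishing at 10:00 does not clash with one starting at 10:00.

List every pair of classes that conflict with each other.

Core Bootcamp & Dance Advanced, Pilates Blast & Strength Advanced, Stretch 30 & Yoga 30

Sorted by start: Core Bootcamp, Dance Advanced, Boxing Bootcamp, Boxing Lab, Pilates Blast, Strength Advanced, Yoga 30, Stretch 30.
Dance Advanced starts before Core Bootcamp ends → Core Bootcamp and Dance Advanced overlap.
Boxing Bootcamp starts after Core Bootcamp ends — done with Core Bootcamp.
Boxing Bootcamp starts after Dance Advanced ends — done with Dance Advanced.
Boxing Lab starts exactly when Boxing Bootcamp ends (back-to-back, no overlap) — done with Boxing Bootcamp.
Pilates Blast starts after Boxing Lab ends — done with Boxing Lab.
Strength Advanced starts before Pilates Blast ends → Pilates Blast and Strength Advanced overlap.
Yoga 30 starts after Pilates Blast ends — done with Pilates Blast.
Yoga 30 starts after Strength Advanced ends — done with Strength Advanced.
Stretch 30 starts before Yoga 30 ends → Yoga 30 and Stretch 30 overlap.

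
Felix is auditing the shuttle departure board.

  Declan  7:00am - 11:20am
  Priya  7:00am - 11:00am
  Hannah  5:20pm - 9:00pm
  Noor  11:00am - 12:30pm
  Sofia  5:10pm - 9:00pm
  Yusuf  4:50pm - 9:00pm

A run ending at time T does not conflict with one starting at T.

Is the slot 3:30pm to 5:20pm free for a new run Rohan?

Priya: ends 11:00am at or before Rohan starts 3:30pm → clear.
Declan: ends 11:20am at or before Rohan starts 3:30pm → clear.
Noor: ends 12:30pm at or before Rohan starts 3:30pm → clear.
Yusuf: starts 4:50pm before Rohan ends 5:20pm, and ends 9:00pm after Rohan starts 3:30pm → overlap.
Sofia: starts 5:10pm before Rohan ends 5:20pm, and ends 9:00pm after Rohan starts 3:30pm → overlap.
Hannah: starts 5:20pm at or after Rohan ends 5:20pm → clear.
Rohan overlaps Yusuf, Sofia.

No — it overlaps Sofia, Yusuf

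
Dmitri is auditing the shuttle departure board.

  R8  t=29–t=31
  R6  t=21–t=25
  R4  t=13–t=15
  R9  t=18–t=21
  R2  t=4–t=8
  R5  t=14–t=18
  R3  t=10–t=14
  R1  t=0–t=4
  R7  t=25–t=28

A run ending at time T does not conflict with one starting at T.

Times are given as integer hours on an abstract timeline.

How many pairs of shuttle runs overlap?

2

Sorted by start: R1, R2, R3, R4, R5, R9, R6, R7, R8.
R2 starts exactly when R1 ends (back-to-back, no overlap); R1 is clear from here.
R3 starts after R2 ends; R2 is clear from here.
R4 starts before R3 ends → R3 and R4 overlap.
R5 starts exactly when R3 ends (back-to-back, no overlap); R3 is clear from here.
R5 starts before R4 ends → R4 and R5 overlap.
R9 starts after R4 ends; R4 is clear from here.
R9 starts exactly when R5 ends (back-to-back, no overlap); R5 is clear from here.
R6 starts exactly when R9 ends (back-to-back, no overlap); R9 is clear from here.
R7 starts exactly when R6 ends (back-to-back, no overlap); R6 is clear from here.
R8 starts after R7 ends.
Overlapping pairs: R3 & R4, R4 & R5 — 2 in total.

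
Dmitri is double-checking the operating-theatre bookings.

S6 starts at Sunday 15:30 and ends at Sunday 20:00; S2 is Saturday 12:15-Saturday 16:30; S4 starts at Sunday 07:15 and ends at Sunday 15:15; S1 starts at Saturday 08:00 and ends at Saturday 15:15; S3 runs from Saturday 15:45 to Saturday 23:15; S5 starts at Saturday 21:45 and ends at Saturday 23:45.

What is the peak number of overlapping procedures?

Sweep the timeline, counting +1 at each start and −1 at each end (ends before starts at a tie):
Saturday 08:00 start S1 → 1
Saturday 12:15 start S2 → 2
Saturday 15:15 end S1 → 1
Saturday 15:45 start S3 → 2
Saturday 16:30 end S2 → 1
Saturday 21:45 start S5 → 2
Saturday 23:15 end S3 → 1
Saturday 23:45 end S5 → 0
Sunday 07:15 start S4 → 1
Sunday 15:15 end S4 → 0
Sunday 15:30 start S6 → 1
Sunday 20:00 end S6 → 0
Peak is 2, at Saturday 12:15 (S1, S2).

2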